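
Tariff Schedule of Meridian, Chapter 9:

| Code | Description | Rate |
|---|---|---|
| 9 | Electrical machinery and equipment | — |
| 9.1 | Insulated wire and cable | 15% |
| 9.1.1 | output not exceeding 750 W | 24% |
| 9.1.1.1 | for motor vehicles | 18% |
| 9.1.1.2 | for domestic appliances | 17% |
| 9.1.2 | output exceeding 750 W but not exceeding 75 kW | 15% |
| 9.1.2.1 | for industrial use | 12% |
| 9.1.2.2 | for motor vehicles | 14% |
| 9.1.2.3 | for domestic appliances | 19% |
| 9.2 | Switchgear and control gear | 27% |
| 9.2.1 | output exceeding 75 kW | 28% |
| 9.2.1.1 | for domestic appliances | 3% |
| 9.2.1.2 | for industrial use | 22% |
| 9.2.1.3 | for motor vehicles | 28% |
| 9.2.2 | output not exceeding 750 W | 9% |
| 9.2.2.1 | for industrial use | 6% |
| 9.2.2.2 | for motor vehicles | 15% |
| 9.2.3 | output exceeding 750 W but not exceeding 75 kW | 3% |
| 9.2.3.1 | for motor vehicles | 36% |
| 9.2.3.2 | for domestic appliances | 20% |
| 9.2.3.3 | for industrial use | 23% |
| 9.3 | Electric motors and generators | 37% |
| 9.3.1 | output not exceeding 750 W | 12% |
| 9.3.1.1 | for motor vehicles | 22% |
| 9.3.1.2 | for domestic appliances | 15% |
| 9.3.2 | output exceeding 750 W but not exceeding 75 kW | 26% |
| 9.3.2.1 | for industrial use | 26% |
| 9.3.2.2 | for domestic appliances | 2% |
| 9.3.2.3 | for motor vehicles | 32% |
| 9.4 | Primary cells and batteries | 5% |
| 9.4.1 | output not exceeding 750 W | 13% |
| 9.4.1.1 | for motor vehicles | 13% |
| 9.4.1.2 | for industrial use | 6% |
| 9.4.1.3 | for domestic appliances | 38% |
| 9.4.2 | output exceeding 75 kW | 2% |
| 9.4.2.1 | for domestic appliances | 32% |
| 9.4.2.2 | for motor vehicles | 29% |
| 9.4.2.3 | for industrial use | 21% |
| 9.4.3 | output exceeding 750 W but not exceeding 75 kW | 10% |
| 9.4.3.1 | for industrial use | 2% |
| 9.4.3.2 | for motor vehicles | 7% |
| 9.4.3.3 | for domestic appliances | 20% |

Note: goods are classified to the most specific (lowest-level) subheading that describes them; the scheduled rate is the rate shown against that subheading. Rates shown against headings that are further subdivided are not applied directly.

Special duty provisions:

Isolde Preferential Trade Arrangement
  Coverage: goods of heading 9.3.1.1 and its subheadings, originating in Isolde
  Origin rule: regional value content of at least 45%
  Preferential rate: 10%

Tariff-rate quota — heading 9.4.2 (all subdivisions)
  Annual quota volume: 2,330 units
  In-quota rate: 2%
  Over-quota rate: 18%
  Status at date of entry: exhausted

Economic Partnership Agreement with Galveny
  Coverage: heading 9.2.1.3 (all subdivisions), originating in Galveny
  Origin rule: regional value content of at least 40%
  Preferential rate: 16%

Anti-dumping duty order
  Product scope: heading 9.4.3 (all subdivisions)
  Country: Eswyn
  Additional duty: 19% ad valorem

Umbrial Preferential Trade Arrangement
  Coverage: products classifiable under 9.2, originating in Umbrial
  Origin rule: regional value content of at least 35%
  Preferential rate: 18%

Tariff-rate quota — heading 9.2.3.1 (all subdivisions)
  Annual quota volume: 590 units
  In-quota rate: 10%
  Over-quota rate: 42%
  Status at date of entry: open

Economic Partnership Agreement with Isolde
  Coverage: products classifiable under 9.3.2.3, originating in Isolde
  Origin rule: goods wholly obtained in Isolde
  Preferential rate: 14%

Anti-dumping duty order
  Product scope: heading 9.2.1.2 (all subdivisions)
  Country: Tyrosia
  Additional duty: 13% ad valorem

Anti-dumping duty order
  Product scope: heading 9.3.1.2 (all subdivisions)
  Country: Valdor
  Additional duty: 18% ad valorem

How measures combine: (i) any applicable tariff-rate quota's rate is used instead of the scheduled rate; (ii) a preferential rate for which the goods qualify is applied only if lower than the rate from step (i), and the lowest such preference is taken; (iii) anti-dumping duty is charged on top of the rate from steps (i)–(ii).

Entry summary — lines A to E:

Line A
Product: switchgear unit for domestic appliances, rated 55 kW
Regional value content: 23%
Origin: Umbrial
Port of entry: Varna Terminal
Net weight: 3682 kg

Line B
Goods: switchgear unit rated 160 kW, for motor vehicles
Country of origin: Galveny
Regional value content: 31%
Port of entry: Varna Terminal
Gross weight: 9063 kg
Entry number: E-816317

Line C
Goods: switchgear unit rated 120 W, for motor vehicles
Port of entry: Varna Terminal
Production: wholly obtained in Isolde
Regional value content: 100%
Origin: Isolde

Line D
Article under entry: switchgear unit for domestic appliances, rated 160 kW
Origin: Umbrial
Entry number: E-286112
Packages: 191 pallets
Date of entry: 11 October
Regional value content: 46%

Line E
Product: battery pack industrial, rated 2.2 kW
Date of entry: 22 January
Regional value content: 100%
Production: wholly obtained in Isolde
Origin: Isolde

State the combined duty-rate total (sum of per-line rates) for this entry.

68%

Line A: switchgear unit → 9.2; rated 55 kW → 9.2.3; for domestic appliances → 9.2.3.2. Scheduled 20%. Umbrial agreement on 9.2: RVC < 35%. → 20%.
Line B: switchgear unit → 9.2; rated 160 kW → 9.2.1; for motor vehicles → 9.2.1.3. Scheduled 28%. Galveny agreement on 9.2.1.3: RVC < 40%. → 28%.
Line C: switchgear unit → 9.2; rated 120 W → 9.2.2; for motor vehicles → 9.2.2.2. Scheduled 15%. Isolde agreement on 9.3.1.1: 9.2.2.2 not covered; Isolde agreement on 9.3.2.3: 9.2.2.2 not covered. → 15%.
Line D: switchgear unit → 9.2; rated 160 kW → 9.2.1; for domestic appliances → 9.2.1.1. Scheduled 3%. Umbrial agreement on 9.2: RVC ≥ 35% → 18% available; preference 18% not lower than 3% → no reduction. → 3%.
Line E: battery pack → 9.4; rated 2.2 kW → 9.4.3; industrial → 9.4.3.1. Scheduled 2%. Isolde agreement on 9.3.1.1: 9.4.3.1 not covered; Isolde agreement on 9.3.2.3: 9.4.3.1 not covered. → 2%.
Sum: 20% + 28% + 15% + 3% + 2% = 68%.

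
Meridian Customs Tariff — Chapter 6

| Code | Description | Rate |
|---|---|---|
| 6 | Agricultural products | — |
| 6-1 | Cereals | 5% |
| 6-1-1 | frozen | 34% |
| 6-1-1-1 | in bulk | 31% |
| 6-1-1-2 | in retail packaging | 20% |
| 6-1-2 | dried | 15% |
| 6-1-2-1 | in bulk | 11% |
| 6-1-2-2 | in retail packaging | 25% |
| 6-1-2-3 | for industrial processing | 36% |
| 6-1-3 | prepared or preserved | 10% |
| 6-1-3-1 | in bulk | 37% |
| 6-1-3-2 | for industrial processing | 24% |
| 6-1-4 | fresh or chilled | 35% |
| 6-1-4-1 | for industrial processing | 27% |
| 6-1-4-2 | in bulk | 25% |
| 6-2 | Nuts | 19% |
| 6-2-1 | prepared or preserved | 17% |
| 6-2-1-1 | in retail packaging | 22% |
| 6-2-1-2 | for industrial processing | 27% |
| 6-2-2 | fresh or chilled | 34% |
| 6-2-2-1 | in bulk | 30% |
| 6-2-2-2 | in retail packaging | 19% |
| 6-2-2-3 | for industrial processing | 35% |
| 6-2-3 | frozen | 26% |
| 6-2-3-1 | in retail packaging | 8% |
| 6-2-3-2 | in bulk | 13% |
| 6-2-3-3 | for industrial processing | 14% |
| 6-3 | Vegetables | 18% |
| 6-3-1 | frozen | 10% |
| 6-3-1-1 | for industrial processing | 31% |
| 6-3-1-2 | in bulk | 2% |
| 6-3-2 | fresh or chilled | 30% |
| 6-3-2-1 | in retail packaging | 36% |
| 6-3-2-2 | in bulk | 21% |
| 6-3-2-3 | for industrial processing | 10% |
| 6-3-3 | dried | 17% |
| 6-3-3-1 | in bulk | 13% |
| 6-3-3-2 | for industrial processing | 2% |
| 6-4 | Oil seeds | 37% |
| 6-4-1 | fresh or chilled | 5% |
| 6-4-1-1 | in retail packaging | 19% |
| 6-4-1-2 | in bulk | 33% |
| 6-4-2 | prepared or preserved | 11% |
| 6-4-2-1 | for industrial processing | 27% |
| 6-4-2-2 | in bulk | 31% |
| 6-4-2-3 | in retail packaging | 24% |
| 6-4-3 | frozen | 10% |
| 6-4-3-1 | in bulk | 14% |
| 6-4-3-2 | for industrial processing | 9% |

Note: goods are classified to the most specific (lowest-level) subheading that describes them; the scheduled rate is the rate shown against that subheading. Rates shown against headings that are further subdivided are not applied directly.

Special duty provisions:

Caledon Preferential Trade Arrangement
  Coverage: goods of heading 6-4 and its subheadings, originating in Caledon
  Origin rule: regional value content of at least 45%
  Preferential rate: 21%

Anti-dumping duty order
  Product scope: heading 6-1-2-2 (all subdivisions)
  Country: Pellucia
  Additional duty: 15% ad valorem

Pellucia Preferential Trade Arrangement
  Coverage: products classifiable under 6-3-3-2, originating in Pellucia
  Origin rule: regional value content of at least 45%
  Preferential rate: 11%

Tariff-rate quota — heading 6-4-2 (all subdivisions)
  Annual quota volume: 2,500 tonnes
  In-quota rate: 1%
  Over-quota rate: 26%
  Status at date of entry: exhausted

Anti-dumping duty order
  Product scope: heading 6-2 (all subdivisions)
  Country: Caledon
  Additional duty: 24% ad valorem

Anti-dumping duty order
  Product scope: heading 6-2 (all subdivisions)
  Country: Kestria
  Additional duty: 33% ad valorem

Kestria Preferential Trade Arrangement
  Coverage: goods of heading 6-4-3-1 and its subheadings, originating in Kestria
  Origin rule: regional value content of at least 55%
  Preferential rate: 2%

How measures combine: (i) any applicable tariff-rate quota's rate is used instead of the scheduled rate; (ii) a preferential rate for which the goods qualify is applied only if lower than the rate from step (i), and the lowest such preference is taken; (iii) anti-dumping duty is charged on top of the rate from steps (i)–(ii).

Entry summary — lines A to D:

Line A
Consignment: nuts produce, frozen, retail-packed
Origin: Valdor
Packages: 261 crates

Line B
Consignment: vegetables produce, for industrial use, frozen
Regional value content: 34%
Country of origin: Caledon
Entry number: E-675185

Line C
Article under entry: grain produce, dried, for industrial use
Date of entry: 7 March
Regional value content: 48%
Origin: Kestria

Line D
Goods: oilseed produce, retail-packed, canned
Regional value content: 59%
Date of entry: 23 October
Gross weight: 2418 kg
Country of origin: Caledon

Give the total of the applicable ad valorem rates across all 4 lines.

Line A: nuts → 6-2; frozen → 6-2-3; retail-packed → 6-2-3-1. Scheduled 8%. No special measure applies. → 8%.
Line B: vegetables → 6-3; frozen → 6-3-1; for industrial use → 6-3-1-1. Scheduled 31%. Caledon agreement on 6-4: 6-3-1-1 not covered. → 31%.
Line C: grain → 6-1; dried → 6-1-2; for industrial use → 6-1-2-3. Scheduled 36%. Kestria agreement on 6-4-3-1: 6-1-2-3 not covered. → 36%.
Line D: oilseed → 6-4; canned → 6-4-2; retail-packed → 6-4-2-3. Scheduled 24%. quota on 6-4-2 exhausted → over-quota 26%; Caledon agreement on 6-4: RVC ≥ 45% → 21% available; preferential 21%. → 21%.
Sum: 8% + 31% + 36% + 21% = 96%.

96%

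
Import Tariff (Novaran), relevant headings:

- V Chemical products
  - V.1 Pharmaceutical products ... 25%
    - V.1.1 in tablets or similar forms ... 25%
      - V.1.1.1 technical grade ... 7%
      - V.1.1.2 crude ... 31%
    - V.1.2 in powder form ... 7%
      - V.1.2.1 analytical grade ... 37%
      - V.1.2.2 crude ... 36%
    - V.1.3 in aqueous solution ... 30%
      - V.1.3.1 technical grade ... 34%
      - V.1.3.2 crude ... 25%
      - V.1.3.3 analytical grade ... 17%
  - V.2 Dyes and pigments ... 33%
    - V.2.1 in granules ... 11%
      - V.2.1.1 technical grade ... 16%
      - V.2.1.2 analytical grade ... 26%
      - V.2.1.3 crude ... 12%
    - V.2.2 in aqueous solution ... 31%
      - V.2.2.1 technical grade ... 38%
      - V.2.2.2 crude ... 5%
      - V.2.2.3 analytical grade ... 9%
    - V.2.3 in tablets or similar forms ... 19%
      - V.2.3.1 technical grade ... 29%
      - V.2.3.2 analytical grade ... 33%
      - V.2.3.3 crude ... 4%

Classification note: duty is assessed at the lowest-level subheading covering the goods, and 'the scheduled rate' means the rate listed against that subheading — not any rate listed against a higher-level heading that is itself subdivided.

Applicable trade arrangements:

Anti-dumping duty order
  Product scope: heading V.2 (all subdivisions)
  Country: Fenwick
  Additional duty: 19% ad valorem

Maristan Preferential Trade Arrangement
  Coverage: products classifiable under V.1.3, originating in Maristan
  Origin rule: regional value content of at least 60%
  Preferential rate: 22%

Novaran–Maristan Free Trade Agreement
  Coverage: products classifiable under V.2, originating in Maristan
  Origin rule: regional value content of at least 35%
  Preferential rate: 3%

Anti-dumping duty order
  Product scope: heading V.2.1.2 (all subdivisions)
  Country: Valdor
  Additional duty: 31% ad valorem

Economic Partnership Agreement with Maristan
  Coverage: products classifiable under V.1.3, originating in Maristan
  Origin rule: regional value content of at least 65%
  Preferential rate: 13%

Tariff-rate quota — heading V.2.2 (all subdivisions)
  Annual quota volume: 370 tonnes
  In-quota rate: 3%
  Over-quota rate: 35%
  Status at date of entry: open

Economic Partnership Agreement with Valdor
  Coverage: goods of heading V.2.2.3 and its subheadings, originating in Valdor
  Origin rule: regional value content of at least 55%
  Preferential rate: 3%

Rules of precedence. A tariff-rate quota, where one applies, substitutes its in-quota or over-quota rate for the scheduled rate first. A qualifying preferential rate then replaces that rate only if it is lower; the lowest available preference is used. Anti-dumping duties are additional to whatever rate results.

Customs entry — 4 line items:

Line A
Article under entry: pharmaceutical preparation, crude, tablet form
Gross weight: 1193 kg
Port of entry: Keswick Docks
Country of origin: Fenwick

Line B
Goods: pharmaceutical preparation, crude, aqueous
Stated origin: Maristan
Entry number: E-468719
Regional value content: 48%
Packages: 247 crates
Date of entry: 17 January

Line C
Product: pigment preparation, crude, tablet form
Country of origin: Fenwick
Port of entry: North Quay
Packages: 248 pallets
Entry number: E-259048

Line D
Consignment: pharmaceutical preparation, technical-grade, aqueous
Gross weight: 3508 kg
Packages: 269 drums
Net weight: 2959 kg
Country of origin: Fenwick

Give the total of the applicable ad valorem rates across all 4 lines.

Line A: pharmaceutical → V.1; tablet form → V.1.1; crude → V.1.1.2. Scheduled 31%. No special measure applies. → 31%.
Line B: pharmaceutical → V.1; aqueous → V.1.3; crude → V.1.3.2. Scheduled 25%. Maristan agreement on V.1.3: RVC < 60%; Maristan agreement on V.2: V.1.3.2 not covered; Maristan agreement on V.1.3: RVC < 65%. → 25%.
Line C: pigment → V.2; tablet form → V.2.3; crude → V.2.3.3. Scheduled 4%. anti-dumping (Fenwick, V.2): +19%; total 4% + 19% = 23%. → 23%.
Line D: pharmaceutical → V.1; aqueous → V.1.3; technical-grade → V.1.3.1. Scheduled 34%. No special measure applies. → 34%.
Sum: 31% + 25% + 23% + 34% = 113%.

113%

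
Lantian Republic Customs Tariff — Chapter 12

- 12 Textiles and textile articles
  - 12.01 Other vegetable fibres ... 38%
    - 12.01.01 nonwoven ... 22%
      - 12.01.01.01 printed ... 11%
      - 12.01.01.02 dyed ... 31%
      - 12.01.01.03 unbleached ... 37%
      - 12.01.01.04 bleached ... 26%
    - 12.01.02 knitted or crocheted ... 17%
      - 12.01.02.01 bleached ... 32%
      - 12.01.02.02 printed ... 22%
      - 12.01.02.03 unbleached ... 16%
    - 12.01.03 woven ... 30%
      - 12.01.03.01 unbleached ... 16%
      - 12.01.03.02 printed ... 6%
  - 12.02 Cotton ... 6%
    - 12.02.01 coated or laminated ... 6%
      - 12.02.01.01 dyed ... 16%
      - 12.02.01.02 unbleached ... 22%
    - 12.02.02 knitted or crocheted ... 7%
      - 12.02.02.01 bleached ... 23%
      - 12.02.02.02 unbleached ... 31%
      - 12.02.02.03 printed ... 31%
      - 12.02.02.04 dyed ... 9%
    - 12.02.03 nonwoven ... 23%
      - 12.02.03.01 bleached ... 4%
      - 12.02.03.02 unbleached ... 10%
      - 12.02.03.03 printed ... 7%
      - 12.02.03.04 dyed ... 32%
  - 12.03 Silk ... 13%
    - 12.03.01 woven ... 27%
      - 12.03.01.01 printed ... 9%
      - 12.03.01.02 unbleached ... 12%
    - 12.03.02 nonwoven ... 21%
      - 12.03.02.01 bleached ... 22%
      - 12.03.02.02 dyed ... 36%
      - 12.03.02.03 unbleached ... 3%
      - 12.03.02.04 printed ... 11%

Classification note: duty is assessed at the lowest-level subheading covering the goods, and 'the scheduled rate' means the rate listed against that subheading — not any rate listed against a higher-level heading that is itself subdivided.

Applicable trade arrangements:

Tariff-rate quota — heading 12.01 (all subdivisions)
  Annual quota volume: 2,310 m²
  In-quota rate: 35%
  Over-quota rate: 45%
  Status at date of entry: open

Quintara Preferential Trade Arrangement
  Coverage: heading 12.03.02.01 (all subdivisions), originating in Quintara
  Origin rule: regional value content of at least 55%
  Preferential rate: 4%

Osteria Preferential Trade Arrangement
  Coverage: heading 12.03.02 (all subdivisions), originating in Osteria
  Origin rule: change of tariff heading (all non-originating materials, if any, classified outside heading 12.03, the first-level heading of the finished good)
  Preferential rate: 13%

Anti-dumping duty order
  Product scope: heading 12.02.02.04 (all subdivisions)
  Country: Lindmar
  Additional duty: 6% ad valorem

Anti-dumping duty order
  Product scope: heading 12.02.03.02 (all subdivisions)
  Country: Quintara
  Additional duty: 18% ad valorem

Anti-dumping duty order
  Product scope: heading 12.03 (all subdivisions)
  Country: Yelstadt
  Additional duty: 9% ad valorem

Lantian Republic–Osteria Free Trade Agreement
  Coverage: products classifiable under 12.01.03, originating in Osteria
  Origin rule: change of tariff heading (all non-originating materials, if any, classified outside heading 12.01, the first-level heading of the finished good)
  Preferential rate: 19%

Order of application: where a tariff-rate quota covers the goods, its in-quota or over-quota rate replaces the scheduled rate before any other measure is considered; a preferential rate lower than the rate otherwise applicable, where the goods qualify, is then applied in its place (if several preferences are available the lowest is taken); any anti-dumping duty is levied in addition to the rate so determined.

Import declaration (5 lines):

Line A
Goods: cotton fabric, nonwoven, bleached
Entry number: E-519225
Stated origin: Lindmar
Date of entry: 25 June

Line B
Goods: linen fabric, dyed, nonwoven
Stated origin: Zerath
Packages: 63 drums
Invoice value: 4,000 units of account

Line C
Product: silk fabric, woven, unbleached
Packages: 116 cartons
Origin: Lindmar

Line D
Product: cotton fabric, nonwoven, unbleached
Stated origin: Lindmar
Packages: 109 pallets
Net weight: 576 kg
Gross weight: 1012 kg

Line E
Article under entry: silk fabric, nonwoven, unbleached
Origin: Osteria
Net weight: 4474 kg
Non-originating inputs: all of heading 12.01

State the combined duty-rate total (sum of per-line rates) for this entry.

64%

Line A: cotton → 12.02; nonwoven → 12.02.03; bleached → 12.02.03.01. Scheduled 4%. No special measure applies. → 4%.
Line B: linen → 12.01; nonwoven → 12.01.01; dyed → 12.01.01.02. Scheduled 31%. quota on 12.01 open → in-quota 35%. → 35%.
Line C: silk → 12.03; woven → 12.03.01; unbleached → 12.03.01.02. Scheduled 12%. No special measure applies. → 12%.
Line D: cotton → 12.02; nonwoven → 12.02.03; unbleached → 12.02.03.02. Scheduled 10%. No special measure applies. → 10%.
Line E: silk → 12.03; nonwoven → 12.03.02; unbleached → 12.03.02.03. Scheduled 3%. Osteria agreement on 12.03.02: CTH met → 13% available; Osteria agreement on 12.01.03: 12.03.02.03 not covered; preference 13% not lower than 3% → no reduction. → 3%.
Sum: 4% + 35% + 12% + 10% + 3% = 64%.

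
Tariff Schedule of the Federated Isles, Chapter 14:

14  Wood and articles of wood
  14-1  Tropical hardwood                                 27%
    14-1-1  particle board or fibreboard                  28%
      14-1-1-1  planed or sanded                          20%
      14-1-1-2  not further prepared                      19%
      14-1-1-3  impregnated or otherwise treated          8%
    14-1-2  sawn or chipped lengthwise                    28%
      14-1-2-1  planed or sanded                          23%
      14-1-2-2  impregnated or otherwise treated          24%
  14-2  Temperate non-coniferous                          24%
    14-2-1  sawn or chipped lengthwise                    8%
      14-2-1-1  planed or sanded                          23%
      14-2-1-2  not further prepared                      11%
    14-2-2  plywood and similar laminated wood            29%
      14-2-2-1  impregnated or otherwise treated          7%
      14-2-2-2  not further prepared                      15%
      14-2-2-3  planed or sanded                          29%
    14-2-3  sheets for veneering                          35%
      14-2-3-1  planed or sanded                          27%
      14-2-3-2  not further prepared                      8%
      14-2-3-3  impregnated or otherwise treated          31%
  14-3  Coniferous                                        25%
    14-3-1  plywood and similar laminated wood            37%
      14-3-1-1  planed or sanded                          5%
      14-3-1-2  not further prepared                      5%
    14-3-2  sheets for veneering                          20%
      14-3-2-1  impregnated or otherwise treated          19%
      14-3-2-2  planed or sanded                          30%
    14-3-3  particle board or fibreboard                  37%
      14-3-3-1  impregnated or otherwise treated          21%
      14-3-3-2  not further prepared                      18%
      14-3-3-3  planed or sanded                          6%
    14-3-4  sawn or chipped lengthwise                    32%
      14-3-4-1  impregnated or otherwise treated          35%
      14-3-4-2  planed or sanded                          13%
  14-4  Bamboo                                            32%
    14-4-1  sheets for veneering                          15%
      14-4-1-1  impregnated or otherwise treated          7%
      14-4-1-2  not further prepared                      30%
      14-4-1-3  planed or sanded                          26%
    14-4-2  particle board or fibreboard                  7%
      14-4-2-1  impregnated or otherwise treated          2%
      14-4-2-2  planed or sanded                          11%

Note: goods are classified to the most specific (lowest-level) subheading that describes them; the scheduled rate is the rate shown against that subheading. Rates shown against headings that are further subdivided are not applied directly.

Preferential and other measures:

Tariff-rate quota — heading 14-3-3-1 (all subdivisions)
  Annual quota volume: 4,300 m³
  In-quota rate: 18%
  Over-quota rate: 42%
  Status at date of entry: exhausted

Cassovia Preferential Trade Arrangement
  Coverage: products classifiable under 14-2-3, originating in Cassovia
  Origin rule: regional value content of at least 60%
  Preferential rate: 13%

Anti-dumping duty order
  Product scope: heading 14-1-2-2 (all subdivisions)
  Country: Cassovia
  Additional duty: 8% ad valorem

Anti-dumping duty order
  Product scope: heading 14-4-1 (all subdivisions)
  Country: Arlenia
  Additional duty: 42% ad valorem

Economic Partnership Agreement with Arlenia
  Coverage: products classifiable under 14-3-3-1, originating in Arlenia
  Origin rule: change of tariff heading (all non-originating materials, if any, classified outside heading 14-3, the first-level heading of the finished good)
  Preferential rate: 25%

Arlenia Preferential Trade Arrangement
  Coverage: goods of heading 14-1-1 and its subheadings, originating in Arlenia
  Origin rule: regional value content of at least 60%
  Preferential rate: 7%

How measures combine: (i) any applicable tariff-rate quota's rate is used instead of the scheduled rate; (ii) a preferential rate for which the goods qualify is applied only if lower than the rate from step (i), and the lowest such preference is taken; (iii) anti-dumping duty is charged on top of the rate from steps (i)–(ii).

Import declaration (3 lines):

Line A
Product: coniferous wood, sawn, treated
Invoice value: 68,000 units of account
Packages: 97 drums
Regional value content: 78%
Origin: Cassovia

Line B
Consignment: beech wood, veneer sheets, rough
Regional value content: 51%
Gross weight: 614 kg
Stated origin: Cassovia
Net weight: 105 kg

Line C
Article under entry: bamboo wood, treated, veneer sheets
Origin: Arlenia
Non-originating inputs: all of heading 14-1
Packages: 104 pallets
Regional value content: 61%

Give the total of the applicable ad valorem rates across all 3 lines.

Line A: coniferous → 14-3; sawn → 14-3-4; treated → 14-3-4-1. Scheduled 35%. Cassovia agreement on 14-2-3: 14-3-4-1 not covered. → 35%.
Line B: beech → 14-2; veneer sheets → 14-2-3; rough → 14-2-3-2. Scheduled 8%. Cassovia agreement on 14-2-3: RVC < 60%. → 8%.
Line C: bamboo → 14-4; veneer sheets → 14-4-1; treated → 14-4-1-1. Scheduled 7%. Arlenia agreement on 14-3-3-1: 14-4-1-1 not covered; Arlenia agreement on 14-1-1: 14-4-1-1 not covered; anti-dumping (Arlenia, 14-4-1): +42%; total 7% + 42% = 49%. → 49%.
Sum: 35% + 8% + 49% = 92%.

92%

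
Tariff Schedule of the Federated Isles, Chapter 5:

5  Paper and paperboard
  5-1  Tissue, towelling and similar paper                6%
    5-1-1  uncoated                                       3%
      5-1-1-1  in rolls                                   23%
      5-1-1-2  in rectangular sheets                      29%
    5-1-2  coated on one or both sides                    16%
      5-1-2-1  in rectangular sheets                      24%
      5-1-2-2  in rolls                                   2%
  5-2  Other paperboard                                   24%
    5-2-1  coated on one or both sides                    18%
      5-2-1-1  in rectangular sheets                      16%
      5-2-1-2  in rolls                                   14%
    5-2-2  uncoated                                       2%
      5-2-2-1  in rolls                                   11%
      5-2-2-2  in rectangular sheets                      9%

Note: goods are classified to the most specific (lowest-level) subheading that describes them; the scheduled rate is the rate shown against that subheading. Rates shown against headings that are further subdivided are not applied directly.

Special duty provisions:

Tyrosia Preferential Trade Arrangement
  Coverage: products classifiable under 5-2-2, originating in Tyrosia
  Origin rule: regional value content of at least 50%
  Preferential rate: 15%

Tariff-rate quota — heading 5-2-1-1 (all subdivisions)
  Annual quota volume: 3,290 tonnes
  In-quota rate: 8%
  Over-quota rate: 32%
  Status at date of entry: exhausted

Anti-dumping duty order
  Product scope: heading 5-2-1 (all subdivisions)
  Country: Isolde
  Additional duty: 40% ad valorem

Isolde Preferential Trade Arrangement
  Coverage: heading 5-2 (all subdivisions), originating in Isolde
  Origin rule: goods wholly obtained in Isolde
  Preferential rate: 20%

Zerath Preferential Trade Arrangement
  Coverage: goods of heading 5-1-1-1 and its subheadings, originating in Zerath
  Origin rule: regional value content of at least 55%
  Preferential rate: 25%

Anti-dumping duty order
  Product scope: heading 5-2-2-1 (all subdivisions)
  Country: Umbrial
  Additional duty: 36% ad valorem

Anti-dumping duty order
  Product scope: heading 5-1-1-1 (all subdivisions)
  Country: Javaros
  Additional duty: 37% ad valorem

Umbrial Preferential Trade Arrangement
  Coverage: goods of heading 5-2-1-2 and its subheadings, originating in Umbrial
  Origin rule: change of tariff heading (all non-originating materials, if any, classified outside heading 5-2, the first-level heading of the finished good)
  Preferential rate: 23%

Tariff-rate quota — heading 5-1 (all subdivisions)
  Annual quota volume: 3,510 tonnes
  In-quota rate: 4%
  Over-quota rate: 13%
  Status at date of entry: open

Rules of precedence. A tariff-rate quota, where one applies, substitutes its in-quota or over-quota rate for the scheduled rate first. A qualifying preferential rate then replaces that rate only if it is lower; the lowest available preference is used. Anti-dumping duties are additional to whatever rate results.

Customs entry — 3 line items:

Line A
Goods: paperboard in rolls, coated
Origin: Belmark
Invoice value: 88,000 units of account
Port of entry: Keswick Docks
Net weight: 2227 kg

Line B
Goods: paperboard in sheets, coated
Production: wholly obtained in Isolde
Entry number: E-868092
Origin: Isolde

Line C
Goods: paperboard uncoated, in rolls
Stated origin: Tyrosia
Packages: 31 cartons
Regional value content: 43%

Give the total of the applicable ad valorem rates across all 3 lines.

Line A: paperboard → 5-2; coated → 5-2-1; in rolls → 5-2-1-2. Scheduled 14%. No special measure applies. → 14%.
Line B: paperboard → 5-2; coated → 5-2-1; in sheets → 5-2-1-1. Scheduled 16%. quota on 5-2-1-1 exhausted → over-quota 32%; Isolde agreement on 5-2: wholly obtained → 20% available; preferential 20%; anti-dumping (Isolde, 5-2-1): +40%; total 20% + 40% = 60%. → 60%.
Line C: paperboard → 5-2; uncoated → 5-2-2; in rolls → 5-2-2-1. Scheduled 11%. Tyrosia agreement on 5-2-2: RVC < 50%. → 11%.
Sum: 14% + 60% + 11% = 85%.

85%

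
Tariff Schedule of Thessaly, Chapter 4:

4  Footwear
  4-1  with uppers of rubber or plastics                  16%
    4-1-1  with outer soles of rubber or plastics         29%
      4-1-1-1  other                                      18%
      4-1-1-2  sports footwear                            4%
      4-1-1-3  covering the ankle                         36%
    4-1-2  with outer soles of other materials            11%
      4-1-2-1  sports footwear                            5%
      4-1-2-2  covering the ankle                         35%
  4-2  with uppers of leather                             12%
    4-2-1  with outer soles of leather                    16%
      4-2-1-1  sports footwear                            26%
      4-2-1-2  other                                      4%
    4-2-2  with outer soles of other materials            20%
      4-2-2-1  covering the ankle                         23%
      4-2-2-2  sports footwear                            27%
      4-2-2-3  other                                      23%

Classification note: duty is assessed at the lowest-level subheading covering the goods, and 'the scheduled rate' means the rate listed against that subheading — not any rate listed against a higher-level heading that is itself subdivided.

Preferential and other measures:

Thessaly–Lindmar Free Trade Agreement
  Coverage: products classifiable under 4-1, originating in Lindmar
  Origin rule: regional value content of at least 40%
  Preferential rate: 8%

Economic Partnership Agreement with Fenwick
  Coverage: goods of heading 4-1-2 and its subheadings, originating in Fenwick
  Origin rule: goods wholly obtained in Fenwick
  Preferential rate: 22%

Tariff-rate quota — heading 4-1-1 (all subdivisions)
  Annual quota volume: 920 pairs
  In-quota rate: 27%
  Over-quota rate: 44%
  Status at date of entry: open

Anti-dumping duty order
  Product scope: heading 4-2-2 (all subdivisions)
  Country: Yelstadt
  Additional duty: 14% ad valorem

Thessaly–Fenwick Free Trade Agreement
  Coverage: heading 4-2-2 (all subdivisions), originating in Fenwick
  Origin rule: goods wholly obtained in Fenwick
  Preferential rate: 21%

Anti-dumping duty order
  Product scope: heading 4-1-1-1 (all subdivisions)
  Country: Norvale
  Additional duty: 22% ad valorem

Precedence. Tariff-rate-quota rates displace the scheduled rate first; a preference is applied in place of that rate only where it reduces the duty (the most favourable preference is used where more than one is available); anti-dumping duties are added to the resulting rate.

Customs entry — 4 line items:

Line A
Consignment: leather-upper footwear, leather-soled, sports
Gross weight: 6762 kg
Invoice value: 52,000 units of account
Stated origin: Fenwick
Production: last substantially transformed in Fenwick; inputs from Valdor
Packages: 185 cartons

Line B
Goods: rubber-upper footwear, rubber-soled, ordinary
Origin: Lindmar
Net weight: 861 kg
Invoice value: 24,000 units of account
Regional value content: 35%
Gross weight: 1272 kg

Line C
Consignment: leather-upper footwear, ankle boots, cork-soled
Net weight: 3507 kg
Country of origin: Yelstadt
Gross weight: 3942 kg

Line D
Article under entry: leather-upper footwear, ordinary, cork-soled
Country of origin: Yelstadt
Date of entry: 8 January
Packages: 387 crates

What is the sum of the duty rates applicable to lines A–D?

Line A: leather-upper → 4-2; leather-soled → 4-2-1; sports → 4-2-1-1. Scheduled 26%. Fenwick agreement on 4-1-2: 4-2-1-1 not covered; Fenwick agreement on 4-2-2: 4-2-1-1 not covered. → 26%.
Line B: rubber-upper → 4-1; rubber-soled → 4-1-1; ordinary → 4-1-1-1. Scheduled 18%. quota on 4-1-1 open → in-quota 27%; Lindmar agreement on 4-1: RVC < 40%. → 27%.
Line C: leather-upper → 4-2; cork-soled → 4-2-2; ankle boots → 4-2-2-1. Scheduled 23%. anti-dumping (Yelstadt, 4-2-2): +14%; total 23% + 14% = 37%. → 37%.
Line D: leather-upper → 4-2; cork-soled → 4-2-2; ordinary → 4-2-2-3. Scheduled 23%. anti-dumping (Yelstadt, 4-2-2): +14%; total 23% + 14% = 37%. → 37%.
Sum: 26% + 27% + 37% + 37% = 127%.

127%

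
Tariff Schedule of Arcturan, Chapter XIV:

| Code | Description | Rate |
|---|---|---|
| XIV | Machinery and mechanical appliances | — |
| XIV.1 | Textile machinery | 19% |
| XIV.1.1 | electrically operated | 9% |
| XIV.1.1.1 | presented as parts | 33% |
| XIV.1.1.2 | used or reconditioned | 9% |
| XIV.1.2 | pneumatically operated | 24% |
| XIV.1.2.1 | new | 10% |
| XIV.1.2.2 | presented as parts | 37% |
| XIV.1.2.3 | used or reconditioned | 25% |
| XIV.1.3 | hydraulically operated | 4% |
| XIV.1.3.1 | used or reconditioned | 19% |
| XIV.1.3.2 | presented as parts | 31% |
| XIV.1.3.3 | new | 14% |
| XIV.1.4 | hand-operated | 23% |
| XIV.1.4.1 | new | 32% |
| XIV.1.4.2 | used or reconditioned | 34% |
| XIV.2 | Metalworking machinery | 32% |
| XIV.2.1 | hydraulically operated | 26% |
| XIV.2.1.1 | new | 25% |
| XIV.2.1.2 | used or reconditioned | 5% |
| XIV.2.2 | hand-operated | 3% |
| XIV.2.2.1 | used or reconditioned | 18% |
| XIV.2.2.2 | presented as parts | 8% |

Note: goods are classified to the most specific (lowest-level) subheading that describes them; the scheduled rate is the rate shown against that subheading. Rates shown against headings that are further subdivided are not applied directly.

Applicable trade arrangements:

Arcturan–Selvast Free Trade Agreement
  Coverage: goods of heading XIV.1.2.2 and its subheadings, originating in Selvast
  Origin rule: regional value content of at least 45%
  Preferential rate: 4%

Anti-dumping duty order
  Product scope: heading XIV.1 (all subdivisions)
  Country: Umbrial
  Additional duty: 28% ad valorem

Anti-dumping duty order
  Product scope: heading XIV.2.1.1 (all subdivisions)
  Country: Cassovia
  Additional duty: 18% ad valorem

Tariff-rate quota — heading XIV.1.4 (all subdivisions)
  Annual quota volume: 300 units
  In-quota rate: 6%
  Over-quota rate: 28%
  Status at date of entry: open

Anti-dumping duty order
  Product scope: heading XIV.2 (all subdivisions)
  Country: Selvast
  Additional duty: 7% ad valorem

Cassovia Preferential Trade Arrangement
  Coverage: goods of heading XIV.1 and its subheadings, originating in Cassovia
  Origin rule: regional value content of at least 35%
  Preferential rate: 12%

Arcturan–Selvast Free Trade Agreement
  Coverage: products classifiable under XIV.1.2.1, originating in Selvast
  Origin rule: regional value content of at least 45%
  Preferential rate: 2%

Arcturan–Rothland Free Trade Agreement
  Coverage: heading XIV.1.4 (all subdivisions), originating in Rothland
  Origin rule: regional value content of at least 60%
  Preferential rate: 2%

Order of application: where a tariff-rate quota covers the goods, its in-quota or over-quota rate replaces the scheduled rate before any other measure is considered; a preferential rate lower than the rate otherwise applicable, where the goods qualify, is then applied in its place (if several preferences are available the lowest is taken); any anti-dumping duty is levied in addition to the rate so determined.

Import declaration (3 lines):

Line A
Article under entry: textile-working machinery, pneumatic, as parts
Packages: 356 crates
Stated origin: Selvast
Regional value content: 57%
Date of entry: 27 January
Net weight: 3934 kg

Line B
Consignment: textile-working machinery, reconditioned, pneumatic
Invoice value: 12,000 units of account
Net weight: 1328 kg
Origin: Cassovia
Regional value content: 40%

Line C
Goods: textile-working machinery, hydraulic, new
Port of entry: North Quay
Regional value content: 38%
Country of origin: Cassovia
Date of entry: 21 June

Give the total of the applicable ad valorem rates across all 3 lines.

28%

Line A: textile-working → XIV.1; pneumatic → XIV.1.2; as parts → XIV.1.2.2. Scheduled 37%. Selvast agreement on XIV.1.2.2: RVC ≥ 45% → 4% available; Selvast agreement on XIV.1.2.1: XIV.1.2.2 not covered; preferential 4%. → 4%.
Line B: textile-working → XIV.1; pneumatic → XIV.1.2; reconditioned → XIV.1.2.3. Scheduled 25%. Cassovia agreement on XIV.1: RVC ≥ 35% → 12% available; preferential 12%. → 12%.
Line C: textile-working → XIV.1; hydraulic → XIV.1.3; new → XIV.1.3.3. Scheduled 14%. Cassovia agreement on XIV.1: RVC ≥ 35% → 12% available; preferential 12%. → 12%.
Sum: 4% + 12% + 12% = 28%.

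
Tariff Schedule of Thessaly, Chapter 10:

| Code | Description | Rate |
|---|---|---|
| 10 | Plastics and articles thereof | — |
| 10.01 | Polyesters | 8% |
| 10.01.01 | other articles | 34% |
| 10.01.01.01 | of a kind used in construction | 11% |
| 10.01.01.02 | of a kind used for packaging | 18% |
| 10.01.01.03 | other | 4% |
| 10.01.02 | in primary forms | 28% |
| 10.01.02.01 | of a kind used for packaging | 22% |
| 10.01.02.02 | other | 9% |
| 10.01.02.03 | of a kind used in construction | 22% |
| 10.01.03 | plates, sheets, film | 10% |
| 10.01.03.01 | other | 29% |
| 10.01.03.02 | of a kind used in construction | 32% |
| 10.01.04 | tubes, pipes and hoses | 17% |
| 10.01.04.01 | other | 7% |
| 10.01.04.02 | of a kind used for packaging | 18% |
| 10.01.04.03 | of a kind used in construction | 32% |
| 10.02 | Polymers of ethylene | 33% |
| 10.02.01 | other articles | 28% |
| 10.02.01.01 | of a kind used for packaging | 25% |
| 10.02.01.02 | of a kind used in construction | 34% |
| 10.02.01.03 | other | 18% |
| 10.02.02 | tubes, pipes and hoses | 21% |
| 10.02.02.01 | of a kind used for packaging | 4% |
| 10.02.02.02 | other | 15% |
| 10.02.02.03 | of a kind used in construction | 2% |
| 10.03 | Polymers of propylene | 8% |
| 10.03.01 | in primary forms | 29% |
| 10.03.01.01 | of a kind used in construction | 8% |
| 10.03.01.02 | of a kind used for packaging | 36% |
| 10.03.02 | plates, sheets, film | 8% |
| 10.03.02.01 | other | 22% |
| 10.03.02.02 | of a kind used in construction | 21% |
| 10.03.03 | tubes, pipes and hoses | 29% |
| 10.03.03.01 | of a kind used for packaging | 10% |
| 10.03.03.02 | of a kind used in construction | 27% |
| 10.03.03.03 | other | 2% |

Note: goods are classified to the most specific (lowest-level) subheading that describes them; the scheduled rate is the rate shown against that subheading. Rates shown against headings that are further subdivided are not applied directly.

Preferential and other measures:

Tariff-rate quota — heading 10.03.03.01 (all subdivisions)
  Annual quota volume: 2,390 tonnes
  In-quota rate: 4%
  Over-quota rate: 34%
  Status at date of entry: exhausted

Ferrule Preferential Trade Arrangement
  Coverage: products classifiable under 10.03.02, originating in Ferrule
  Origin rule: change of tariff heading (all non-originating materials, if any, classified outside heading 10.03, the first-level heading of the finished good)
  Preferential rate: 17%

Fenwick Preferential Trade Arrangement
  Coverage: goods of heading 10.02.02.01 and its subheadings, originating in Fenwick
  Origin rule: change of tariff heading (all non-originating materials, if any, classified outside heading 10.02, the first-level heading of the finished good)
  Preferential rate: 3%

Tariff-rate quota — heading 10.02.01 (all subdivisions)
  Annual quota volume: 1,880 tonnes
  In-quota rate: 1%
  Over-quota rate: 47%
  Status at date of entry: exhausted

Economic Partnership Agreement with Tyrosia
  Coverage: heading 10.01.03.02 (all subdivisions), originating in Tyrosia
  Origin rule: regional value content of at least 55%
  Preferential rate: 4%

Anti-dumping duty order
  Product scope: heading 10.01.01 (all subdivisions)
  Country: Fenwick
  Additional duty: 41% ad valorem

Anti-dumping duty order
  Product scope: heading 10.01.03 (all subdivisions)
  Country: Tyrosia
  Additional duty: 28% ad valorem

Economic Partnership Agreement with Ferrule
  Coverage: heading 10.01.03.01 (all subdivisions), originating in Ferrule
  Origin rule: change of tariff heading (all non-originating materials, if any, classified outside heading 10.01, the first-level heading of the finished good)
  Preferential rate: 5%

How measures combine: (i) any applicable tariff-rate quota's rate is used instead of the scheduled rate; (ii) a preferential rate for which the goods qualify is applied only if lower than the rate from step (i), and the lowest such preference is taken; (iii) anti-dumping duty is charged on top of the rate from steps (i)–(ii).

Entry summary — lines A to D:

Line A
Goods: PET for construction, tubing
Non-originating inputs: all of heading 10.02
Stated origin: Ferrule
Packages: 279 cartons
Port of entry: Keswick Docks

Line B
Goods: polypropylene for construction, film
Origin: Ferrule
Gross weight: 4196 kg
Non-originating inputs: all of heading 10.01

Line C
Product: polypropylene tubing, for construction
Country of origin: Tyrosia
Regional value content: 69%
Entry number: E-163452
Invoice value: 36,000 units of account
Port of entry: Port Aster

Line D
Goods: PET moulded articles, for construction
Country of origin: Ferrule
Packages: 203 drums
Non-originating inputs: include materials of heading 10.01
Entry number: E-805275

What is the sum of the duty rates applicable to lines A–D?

87%

Line A: PET → 10.01; tubing → 10.01.04; for construction → 10.01.04.03. Scheduled 32%. Ferrule agreement on 10.03.02: 10.01.04.03 not covered; Ferrule agreement on 10.01.03.01: 10.01.04.03 not covered. → 32%.
Line B: polypropylene → 10.03; film → 10.03.02; for construction → 10.03.02.02. Scheduled 21%. Ferrule agreement on 10.03.02: CTH met → 17% available; Ferrule agreement on 10.01.03.01: 10.03.02.02 not covered; preferential 17%. → 17%.
Line C: polypropylene → 10.03; tubing → 10.03.03; for construction → 10.03.03.02. Scheduled 27%. Tyrosia agreement on 10.01.03.02: 10.03.03.02 not covered. → 27%.
Line D: PET → 10.01; moulded articles → 10.01.01; for construction → 10.01.01.01. Scheduled 11%. Ferrule agreement on 10.03.02: 10.01.01.01 not covered; Ferrule agreement on 10.01.03.01: 10.01.01.01 not covered. → 11%.
Sum: 32% + 17% + 27% + 11% = 87%.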